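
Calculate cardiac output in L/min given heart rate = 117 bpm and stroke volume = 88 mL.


CO = HR * SV
CO = 117 * 88 / 1000
CO = 10.3 L/min


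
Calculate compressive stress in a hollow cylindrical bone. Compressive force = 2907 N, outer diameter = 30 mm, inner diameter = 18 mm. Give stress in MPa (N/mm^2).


A = pi*(r_o^2 - r_i^2)
r_o = 15 mm, r_i = 9 mm
A = 452.389 mm^2
sigma = F/A = 2907 / 452.389
sigma = 6.426 MPa


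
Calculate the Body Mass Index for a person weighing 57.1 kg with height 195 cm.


BMI = weight / height^2
height = 195 cm = 1.95 m
BMI = 57.1 / 1.95^2
BMI = 15.02 kg/m^2


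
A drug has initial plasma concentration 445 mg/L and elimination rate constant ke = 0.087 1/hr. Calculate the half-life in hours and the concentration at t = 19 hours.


t_half = ln(2) / ke = 0.693147 / 0.087 = 7.967 hr
C(t) = C0 * exp(-ke*t) = 445 * exp(-0.087*19)
C(19) = 85.21 mg/L


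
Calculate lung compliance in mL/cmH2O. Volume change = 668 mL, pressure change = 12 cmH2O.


C = dV / dP
C = 668 / 12
C = 55.67 mL/cmH2O


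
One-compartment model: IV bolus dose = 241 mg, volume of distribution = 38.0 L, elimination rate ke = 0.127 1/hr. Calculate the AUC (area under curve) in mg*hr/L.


C0 = Dose/Vd = 241/38.0 = 6.34211 mg/L
AUC = C0/ke = 6.34211/0.127
AUC = 49.94 mg*hr/L


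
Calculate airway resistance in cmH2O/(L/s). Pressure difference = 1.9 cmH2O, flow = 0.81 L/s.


R = dP / flow
R = 1.9 / 0.81
R = 2.346 cmH2O/(L/s)


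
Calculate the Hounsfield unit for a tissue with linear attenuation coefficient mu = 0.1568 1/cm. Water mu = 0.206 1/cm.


HU = ((mu_tissue - mu_water) / mu_water) * 1000
HU = ((0.1568 - 0.206) / 0.206) * 1000
HU = -238.8


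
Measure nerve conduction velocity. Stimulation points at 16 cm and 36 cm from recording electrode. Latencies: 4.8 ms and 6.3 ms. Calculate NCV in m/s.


Distance = (36 - 16) / 100 = 0.2 m
dt = (6.3 - 4.8) / 1000 = 0.0015 s
NCV = dist / dt = 133.3 m/s


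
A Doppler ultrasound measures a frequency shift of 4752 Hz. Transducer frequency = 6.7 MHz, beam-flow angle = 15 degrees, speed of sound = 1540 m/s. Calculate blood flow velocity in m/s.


v = fd * c / (2 * f0 * cos(theta))
v = 4752 * 1540 / (2 * 6.7000e+06 * cos(15))
v = 0.5654 m/s


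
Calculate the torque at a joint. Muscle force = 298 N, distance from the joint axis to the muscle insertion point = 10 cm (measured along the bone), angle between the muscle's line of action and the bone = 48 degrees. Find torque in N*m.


Torque = F * d * sin(theta)   (moment arm = d*sin(theta))
d = 10 cm = 0.1 m
Torque = 298 * 0.1 * sin(48)
Torque = 22.15 N*m


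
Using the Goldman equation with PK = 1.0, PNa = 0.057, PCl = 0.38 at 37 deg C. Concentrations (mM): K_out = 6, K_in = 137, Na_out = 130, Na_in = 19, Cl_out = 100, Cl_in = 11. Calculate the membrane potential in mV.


Vm = (RT/F)*ln((PK*Ko + PNa*Nao + PCl*Cli)/(PK*Ki + PNa*Nai + PCl*Clo))
Numer = 17.59, Denom = 176.083
Vm = -61.56 mV


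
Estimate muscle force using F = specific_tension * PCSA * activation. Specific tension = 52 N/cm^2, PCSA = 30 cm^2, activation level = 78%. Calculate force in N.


F = sigma * PCSA * activation
F = 52 * 30 * 0.78
F = 1217 N


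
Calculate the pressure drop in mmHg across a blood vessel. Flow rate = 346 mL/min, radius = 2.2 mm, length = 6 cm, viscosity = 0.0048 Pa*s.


dP = 8*mu*L*Q / (pi*r^4)
Q = 346 mL/min = 5.76667e-06 m^3/s
dP = 180.537 Pa = 180.537 / 133.322 mmHg = 1.354 mmHg


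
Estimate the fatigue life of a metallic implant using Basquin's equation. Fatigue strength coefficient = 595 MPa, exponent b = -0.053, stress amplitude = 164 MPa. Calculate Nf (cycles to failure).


sigma_a = sigma_f' * (2Nf)^b
2Nf = (sigma_a/sigma_f')^(1/b)
2Nf = (164/595)^(1/-0.053)
2Nf = 3.6296951e+10
Nf = 1.8148e+10


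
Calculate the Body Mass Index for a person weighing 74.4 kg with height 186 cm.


BMI = weight / height^2
height = 186 cm = 1.86 m
BMI = 74.4 / 1.86^2
BMI = 21.51 kg/m^2


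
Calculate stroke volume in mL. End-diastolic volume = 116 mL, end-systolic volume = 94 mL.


SV = EDV - ESV
SV = 116 - 94
SV = 22 mL


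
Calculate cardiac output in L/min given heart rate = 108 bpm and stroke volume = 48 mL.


CO = HR * SV
CO = 108 * 48 / 1000
CO = 5.184 L/min


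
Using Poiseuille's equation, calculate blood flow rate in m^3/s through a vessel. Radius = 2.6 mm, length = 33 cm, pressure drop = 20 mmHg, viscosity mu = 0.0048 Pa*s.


Q = pi*r^4*dP / (8*mu*L)
r = 0.0026 m, L = 0.33 m
dP = 20 mmHg = 2666.44 Pa
Q = 3.0209e-05 m^3/s


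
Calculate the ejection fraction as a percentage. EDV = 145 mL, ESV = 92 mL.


SV = EDV - ESV = 145 - 92 = 53 mL
EF = SV/EDV * 100 = 53/145 * 100
EF = 36.55%


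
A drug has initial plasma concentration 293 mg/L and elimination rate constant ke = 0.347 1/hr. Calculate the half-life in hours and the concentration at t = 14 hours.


t_half = ln(2) / ke = 0.693147 / 0.347 = 1.998 hr
C(t) = C0 * exp(-ke*t) = 293 * exp(-0.347*14)
C(14) = 2.275 mg/L


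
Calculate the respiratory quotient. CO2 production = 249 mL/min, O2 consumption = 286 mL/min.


RQ = VCO2 / VO2
RQ = 249 / 286
RQ = 0.8706


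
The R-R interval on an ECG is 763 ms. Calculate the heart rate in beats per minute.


HR = 60 / RR_interval(s)
RR = 763 ms = 0.763 s
HR = 60 / 0.763 = 78.64 bpm


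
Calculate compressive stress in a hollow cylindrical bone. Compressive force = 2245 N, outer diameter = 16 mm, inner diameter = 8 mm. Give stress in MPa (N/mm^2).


A = pi*(r_o^2 - r_i^2)
r_o = 8 mm, r_i = 4 mm
A = 150.796 mm^2
sigma = F/A = 2245 / 150.796
sigma = 14.89 MPa


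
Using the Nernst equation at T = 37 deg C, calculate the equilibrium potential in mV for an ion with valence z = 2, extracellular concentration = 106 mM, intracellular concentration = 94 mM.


E = (RT/(zF)) * ln(C_out/C_in)
T = 37 + 273.15 = 310.15 K
E = (8.314 * 310.15 / (2 * 96485)) * ln(106/94)
E = 1.605 mV


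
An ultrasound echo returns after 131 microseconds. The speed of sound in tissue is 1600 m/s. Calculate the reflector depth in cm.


depth = c * t / 2
t = 131 us = 1.3100e-04 s
depth = 1600 * 1.3100e-04 / 2
depth = 0.1048 m = 10.48 cm


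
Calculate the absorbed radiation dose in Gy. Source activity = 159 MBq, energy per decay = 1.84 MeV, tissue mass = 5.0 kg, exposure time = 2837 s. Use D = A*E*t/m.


A = 159 MBq = 1.5900e+08 Bq
E = 1.84 MeV = 2.94768e-13 J
D = A*E*t/m = 1.5900e+08*2.94768e-13*2837/5.0
D = 0.02659 Gy


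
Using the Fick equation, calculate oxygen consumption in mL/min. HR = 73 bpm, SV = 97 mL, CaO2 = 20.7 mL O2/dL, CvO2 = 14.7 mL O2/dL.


CO = HR*SV = 73*97/1000 = 7.081 L/min
a-v O2 diff = 20.7 - 14.7 = 6 mL/dL
VO2 = CO * (CaO2-CvO2) * 10 dL/L
VO2 = 7.081 * 6 * 10
VO2 = 424.9 mL/min


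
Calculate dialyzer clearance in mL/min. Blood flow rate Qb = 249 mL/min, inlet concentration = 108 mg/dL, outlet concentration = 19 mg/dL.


K = Qb * (Cb_in - Cb_out) / Cb_in
K = 249 * (108 - 19) / 108
K = 205.2 mL/min


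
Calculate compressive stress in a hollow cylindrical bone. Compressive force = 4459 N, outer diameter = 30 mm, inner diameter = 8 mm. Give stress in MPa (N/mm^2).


A = pi*(r_o^2 - r_i^2)
r_o = 15 mm, r_i = 4 mm
A = 656.593 mm^2
sigma = F/A = 4459 / 656.593
sigma = 6.791 MPa


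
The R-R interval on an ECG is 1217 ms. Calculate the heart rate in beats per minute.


HR = 60 / RR_interval(s)
RR = 1217 ms = 1.217 s
HR = 60 / 1.217 = 49.3 bpm


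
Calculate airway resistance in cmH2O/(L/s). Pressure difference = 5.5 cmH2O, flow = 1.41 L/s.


R = dP / flow
R = 5.5 / 1.41
R = 3.901 cmH2O/(L/s)


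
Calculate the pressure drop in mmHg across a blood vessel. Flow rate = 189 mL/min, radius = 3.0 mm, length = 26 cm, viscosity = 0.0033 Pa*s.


dP = 8*mu*L*Q / (pi*r^4)
Q = 189 mL/min = 3.15e-06 m^3/s
dP = 84.9675 Pa = 84.9675 / 133.322 mmHg = 0.6373 mmHg


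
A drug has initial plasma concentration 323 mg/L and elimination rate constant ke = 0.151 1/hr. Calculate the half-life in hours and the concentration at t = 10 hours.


t_half = ln(2) / ke = 0.693147 / 0.151 = 4.59 hr
C(t) = C0 * exp(-ke*t) = 323 * exp(-0.151*10)
C(10) = 71.35 mg/L


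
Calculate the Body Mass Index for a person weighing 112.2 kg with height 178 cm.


BMI = weight / height^2
height = 178 cm = 1.78 m
BMI = 112.2 / 1.78^2
BMI = 35.41 kg/m^2


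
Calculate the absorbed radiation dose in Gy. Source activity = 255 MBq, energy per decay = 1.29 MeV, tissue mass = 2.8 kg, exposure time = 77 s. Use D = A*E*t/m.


A = 255 MBq = 2.5500e+08 Bq
E = 1.29 MeV = 2.06658e-13 J
D = A*E*t/m = 2.5500e+08*2.06658e-13*77/2.8
D = 0.001449 Gy


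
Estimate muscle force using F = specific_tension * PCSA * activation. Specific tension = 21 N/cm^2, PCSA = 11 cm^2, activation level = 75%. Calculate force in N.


F = sigma * PCSA * activation
F = 21 * 11 * 0.75
F = 173.2 N


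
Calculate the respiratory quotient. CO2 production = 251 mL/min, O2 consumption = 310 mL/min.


RQ = VCO2 / VO2
RQ = 251 / 310
RQ = 0.8097


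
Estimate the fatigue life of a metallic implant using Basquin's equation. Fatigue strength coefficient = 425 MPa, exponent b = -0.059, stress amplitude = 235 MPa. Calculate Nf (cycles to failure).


sigma_a = sigma_f' * (2Nf)^b
2Nf = (sigma_a/sigma_f')^(1/b)
2Nf = (235/425)^(1/-0.059)
2Nf = 22981.27
Nf = 1.149e+04


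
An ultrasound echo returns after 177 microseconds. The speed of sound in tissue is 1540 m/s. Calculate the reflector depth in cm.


depth = c * t / 2
t = 177 us = 1.7700e-04 s
depth = 1540 * 1.7700e-04 / 2
depth = 0.13629 m = 13.629 cm


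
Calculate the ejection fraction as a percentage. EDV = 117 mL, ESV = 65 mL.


SV = EDV - ESV = 117 - 65 = 52 mL
EF = SV/EDV * 100 = 52/117 * 100
EF = 44.44%


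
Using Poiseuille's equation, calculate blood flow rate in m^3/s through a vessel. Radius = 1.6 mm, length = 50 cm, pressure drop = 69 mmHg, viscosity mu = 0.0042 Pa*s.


Q = pi*r^4*dP / (8*mu*L)
r = 0.0016 m, L = 0.5 m
dP = 69 mmHg = 9199.218 Pa
Q = 1.1274e-05 m^3/s


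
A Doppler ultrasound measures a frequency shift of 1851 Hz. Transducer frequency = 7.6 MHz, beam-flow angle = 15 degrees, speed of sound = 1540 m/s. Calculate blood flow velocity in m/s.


v = fd * c / (2 * f0 * cos(theta))
v = 1851 * 1540 / (2 * 7.6000e+06 * cos(15))
v = 0.1942 m/s


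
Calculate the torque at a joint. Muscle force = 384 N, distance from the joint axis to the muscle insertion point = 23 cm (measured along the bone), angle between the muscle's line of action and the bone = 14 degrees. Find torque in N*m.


Torque = F * d * sin(theta)   (moment arm = d*sin(theta))
d = 23 cm = 0.23 m
Torque = 384 * 0.23 * sin(14)
Torque = 21.37 N*m


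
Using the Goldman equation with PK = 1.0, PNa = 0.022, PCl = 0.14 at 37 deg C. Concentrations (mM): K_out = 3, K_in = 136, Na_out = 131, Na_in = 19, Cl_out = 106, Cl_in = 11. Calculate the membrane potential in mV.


Vm = (RT/F)*ln((PK*Ko + PNa*Nao + PCl*Cli)/(PK*Ki + PNa*Nai + PCl*Clo))
Numer = 7.422, Denom = 151.258
Vm = -80.56 mV


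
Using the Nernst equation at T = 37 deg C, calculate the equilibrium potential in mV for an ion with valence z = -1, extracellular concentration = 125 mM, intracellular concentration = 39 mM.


E = (RT/(zF)) * ln(C_out/C_in)
T = 37 + 273.15 = 310.15 K
E = (8.314 * 310.15 / (-1 * 96485)) * ln(125/39)
E = -31.13 mV


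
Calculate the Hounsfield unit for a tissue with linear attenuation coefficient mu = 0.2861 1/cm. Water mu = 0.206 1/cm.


HU = ((mu_tissue - mu_water) / mu_water) * 1000
HU = ((0.2861 - 0.206) / 0.206) * 1000
HU = 388.8


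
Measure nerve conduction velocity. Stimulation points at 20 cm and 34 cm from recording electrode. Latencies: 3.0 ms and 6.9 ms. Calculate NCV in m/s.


Distance = (34 - 20) / 100 = 0.14 m
dt = (6.9 - 3.0) / 1000 = 0.0039 s
NCV = dist / dt = 35.9 m/s


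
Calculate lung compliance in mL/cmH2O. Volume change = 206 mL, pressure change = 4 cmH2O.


C = dV / dP
C = 206 / 4
C = 51.5 mL/cmH2O


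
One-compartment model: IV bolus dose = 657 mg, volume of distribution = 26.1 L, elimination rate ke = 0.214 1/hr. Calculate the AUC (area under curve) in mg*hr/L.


C0 = Dose/Vd = 657/26.1 = 25.1724 mg/L
AUC = C0/ke = 25.1724/0.214
AUC = 117.6 mg*hr/L


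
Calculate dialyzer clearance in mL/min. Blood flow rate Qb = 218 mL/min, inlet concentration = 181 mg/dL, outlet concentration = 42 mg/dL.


K = Qb * (Cb_in - Cb_out) / Cb_in
K = 218 * (181 - 42) / 181
K = 167.4 mL/min


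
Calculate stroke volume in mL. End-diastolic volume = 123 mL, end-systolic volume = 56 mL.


SV = EDV - ESV
SV = 123 - 56
SV = 67 mL


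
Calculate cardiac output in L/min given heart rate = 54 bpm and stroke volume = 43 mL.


CO = HR * SV
CO = 54 * 43 / 1000
CO = 2.322 L/min


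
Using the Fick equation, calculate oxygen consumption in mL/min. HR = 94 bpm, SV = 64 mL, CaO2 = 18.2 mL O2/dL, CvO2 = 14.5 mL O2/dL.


CO = HR*SV = 94*64/1000 = 6.016 L/min
a-v O2 diff = 18.2 - 14.5 = 3.7 mL/dL
VO2 = CO * (CaO2-CvO2) * 10 dL/L
VO2 = 6.016 * 3.7 * 10
VO2 = 222.6 mL/min


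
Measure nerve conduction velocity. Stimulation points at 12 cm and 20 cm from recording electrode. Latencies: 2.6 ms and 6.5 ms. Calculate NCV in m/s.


Distance = (20 - 12) / 100 = 0.08 m
dt = (6.5 - 2.6) / 1000 = 0.0039 s
NCV = dist / dt = 20.51 m/s


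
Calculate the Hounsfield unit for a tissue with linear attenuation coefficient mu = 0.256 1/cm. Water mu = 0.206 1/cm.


HU = ((mu_tissue - mu_water) / mu_water) * 1000
HU = ((0.256 - 0.206) / 0.206) * 1000
HU = 242.7


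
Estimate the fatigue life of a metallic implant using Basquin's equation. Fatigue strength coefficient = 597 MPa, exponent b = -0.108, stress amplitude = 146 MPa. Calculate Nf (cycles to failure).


sigma_a = sigma_f' * (2Nf)^b
2Nf = (sigma_a/sigma_f')^(1/b)
2Nf = (146/597)^(1/-0.108)
2Nf = 460428.09
Nf = 2.302e+05


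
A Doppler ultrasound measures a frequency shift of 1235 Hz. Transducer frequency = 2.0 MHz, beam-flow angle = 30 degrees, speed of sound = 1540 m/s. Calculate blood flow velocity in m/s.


v = fd * c / (2 * f0 * cos(theta))
v = 1235 * 1540 / (2 * 2.0000e+06 * cos(30))
v = 0.549 m/s


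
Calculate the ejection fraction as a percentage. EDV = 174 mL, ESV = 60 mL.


SV = EDV - ESV = 174 - 60 = 114 mL
EF = SV/EDV * 100 = 114/174 * 100
EF = 65.52%


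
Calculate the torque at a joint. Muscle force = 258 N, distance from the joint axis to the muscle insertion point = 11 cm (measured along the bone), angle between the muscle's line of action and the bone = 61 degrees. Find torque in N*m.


Torque = F * d * sin(theta)   (moment arm = d*sin(theta))
d = 11 cm = 0.11 m
Torque = 258 * 0.11 * sin(61)
Torque = 24.82 N*m


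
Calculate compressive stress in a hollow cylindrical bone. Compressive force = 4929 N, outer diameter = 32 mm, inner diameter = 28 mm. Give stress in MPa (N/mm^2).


A = pi*(r_o^2 - r_i^2)
r_o = 16 mm, r_i = 14 mm
A = 188.496 mm^2
sigma = F/A = 4929 / 188.496
sigma = 26.15 MPa


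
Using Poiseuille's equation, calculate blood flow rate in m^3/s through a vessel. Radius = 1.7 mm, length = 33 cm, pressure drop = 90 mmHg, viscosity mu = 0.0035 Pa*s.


Q = pi*r^4*dP / (8*mu*L)
r = 0.0017 m, L = 0.33 m
dP = 90 mmHg = 11998.98 Pa
Q = 3.4074e-05 m^3/s


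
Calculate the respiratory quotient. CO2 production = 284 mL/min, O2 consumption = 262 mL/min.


RQ = VCO2 / VO2
RQ = 284 / 262
RQ = 1.084


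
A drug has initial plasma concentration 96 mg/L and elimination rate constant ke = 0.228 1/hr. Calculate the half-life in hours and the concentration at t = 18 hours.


t_half = ln(2) / ke = 0.693147 / 0.228 = 3.04 hr
C(t) = C0 * exp(-ke*t) = 96 * exp(-0.228*18)
C(18) = 1.585 mg/L


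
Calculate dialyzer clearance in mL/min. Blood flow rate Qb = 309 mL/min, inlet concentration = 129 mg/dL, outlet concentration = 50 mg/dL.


K = Qb * (Cb_in - Cb_out) / Cb_in
K = 309 * (129 - 50) / 129
K = 189.2 mL/min


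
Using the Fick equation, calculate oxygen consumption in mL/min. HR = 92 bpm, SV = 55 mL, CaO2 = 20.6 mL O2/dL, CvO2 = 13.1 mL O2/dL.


CO = HR*SV = 92*55/1000 = 5.06 L/min
a-v O2 diff = 20.6 - 13.1 = 7.5 mL/dL
VO2 = CO * (CaO2-CvO2) * 10 dL/L
VO2 = 5.06 * 7.5 * 10
VO2 = 379.5 mL/min


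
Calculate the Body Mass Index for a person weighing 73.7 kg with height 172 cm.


BMI = weight / height^2
height = 172 cm = 1.72 m
BMI = 73.7 / 1.72^2
BMI = 24.91 kg/m^2


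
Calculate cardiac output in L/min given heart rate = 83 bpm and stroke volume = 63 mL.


CO = HR * SV
CO = 83 * 63 / 1000
CO = 5.229 L/min


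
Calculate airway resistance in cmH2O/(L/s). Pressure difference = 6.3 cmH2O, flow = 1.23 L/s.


R = dP / flow
R = 6.3 / 1.23
R = 5.122 cmH2O/(L/s)


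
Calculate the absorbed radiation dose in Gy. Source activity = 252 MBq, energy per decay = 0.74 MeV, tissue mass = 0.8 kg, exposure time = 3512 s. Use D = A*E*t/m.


A = 252 MBq = 2.5200e+08 Bq
E = 0.74 MeV = 1.18548e-13 J
D = A*E*t/m = 2.5200e+08*1.18548e-13*3512/0.8
D = 0.1311 Gy


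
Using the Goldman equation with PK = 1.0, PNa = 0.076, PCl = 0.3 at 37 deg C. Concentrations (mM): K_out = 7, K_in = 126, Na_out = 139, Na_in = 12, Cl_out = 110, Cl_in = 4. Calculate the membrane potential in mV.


Vm = (RT/F)*ln((PK*Ko + PNa*Nao + PCl*Cli)/(PK*Ki + PNa*Nai + PCl*Clo))
Numer = 18.764, Denom = 159.912
Vm = -57.26 mV


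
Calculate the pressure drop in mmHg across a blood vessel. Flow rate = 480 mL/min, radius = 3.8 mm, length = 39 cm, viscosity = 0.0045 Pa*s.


dP = 8*mu*L*Q / (pi*r^4)
Q = 480 mL/min = 8e-06 m^3/s
dP = 171.464 Pa = 171.464 / 133.322 mmHg = 1.286 mmHg


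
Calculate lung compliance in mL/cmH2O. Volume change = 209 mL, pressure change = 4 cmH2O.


C = dV / dP
C = 209 / 4
C = 52.25 mL/cmH2O


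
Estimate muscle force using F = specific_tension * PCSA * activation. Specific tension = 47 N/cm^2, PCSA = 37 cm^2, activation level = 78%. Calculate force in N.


F = sigma * PCSA * activation
F = 47 * 37 * 0.78
F = 1356 N


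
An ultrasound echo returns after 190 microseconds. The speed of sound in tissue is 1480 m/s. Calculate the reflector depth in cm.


depth = c * t / 2
t = 190 us = 1.9000e-04 s
depth = 1480 * 1.9000e-04 / 2
depth = 0.1406 m = 14.06 cm


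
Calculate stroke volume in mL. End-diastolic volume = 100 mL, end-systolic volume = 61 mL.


SV = EDV - ESV
SV = 100 - 61
SV = 39 mL


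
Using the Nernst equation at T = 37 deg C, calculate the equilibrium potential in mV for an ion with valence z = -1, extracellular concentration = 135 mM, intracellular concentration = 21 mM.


E = (RT/(zF)) * ln(C_out/C_in)
T = 37 + 273.15 = 310.15 K
E = (8.314 * 310.15 / (-1 * 96485)) * ln(135/21)
E = -49.73 mV


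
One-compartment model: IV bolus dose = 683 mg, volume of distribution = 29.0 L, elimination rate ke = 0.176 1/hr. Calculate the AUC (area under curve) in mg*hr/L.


C0 = Dose/Vd = 683/29.0 = 23.5517 mg/L
AUC = C0/ke = 23.5517/0.176
AUC = 133.8 mg*hr/L


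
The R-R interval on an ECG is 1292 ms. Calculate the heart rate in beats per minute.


HR = 60 / RR_interval(s)
RR = 1292 ms = 1.292 s
HR = 60 / 1.292 = 46.44 bpm


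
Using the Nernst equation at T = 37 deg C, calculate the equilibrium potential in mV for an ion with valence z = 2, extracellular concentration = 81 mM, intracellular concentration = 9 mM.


E = (RT/(zF)) * ln(C_out/C_in)
T = 37 + 273.15 = 310.15 K
E = (8.314 * 310.15 / (2 * 96485)) * ln(81/9)
E = 29.36 mV


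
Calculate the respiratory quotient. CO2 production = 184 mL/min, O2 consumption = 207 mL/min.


RQ = VCO2 / VO2
RQ = 184 / 207
RQ = 0.8889


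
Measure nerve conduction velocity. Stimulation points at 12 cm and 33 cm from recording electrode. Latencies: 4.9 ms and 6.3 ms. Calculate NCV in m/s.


Distance = (33 - 12) / 100 = 0.21 m
dt = (6.3 - 4.9) / 1000 = 0.0014 s
NCV = dist / dt = 150 m/s


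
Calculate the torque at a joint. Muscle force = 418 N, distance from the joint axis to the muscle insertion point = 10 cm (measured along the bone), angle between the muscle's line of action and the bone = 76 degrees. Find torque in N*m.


Torque = F * d * sin(theta)   (moment arm = d*sin(theta))
d = 10 cm = 0.1 m
Torque = 418 * 0.1 * sin(76)
Torque = 40.56 N*m


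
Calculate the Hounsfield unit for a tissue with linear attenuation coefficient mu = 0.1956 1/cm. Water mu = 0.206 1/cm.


HU = ((mu_tissue - mu_water) / mu_water) * 1000
HU = ((0.1956 - 0.206) / 0.206) * 1000
HU = -50.49


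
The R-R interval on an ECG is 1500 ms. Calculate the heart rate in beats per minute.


HR = 60 / RR_interval(s)
RR = 1500 ms = 1.5 s
HR = 60 / 1.5 = 40 bpm


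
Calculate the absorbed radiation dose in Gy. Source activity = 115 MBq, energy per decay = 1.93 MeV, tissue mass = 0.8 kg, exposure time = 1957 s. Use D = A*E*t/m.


A = 115 MBq = 1.1500e+08 Bq
E = 1.93 MeV = 3.09186e-13 J
D = A*E*t/m = 1.1500e+08*3.09186e-13*1957/0.8
D = 0.08698 Gy


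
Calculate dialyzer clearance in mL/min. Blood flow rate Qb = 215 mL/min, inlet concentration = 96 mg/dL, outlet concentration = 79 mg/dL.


K = Qb * (Cb_in - Cb_out) / Cb_in
K = 215 * (96 - 79) / 96
K = 38.07 mL/min


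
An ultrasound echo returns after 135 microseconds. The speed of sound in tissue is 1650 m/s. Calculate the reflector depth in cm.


depth = c * t / 2
t = 135 us = 1.3500e-04 s
depth = 1650 * 1.3500e-04 / 2
depth = 0.111375 m = 11.1375 cm


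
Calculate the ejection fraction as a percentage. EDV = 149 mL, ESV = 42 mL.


SV = EDV - ESV = 149 - 42 = 107 mL
EF = SV/EDV * 100 = 107/149 * 100
EF = 71.81%


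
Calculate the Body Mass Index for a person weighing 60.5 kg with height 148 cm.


BMI = weight / height^2
height = 148 cm = 1.48 m
BMI = 60.5 / 1.48^2
BMI = 27.62 kg/m^2


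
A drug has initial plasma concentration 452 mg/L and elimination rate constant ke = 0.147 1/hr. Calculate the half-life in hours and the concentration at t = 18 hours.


t_half = ln(2) / ke = 0.693147 / 0.147 = 4.715 hr
C(t) = C0 * exp(-ke*t) = 452 * exp(-0.147*18)
C(18) = 32.06 mg/L


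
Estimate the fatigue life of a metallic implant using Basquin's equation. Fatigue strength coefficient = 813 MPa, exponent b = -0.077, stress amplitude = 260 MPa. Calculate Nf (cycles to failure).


sigma_a = sigma_f' * (2Nf)^b
2Nf = (sigma_a/sigma_f')^(1/b)
2Nf = (260/813)^(1/-0.077)
2Nf = 2692114.2
Nf = 1.3461e+06


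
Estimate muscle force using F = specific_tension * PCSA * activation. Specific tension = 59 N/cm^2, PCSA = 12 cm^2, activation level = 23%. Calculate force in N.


F = sigma * PCSA * activation
F = 59 * 12 * 0.23
F = 162.8 N


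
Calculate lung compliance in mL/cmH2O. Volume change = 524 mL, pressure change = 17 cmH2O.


C = dV / dP
C = 524 / 17
C = 30.82 mL/cmH2O


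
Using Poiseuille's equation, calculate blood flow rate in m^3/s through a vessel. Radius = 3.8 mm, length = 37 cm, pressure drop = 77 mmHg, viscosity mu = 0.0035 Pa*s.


Q = pi*r^4*dP / (8*mu*L)
r = 0.0038 m, L = 0.37 m
dP = 77 mmHg = 10265.794 Pa
Q = 6.4911e-04 m^3/s


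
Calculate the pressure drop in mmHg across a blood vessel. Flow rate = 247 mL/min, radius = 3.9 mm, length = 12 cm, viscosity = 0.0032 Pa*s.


dP = 8*mu*L*Q / (pi*r^4)
Q = 247 mL/min = 4.11667e-06 m^3/s
dP = 17.4004 Pa = 17.4004 / 133.322 mmHg = 0.1305 mmHg


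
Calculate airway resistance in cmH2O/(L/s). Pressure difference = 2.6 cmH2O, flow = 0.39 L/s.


R = dP / flow
R = 2.6 / 0.39
R = 6.667 cmH2O/(L/s)


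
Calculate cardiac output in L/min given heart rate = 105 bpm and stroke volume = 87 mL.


CO = HR * SV
CO = 105 * 87 / 1000
CO = 9.135 L/min


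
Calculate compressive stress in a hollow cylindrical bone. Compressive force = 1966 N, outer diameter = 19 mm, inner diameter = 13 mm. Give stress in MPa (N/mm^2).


A = pi*(r_o^2 - r_i^2)
r_o = 9.5 mm, r_i = 6.5 mm
A = 150.796 mm^2
sigma = F/A = 1966 / 150.796
sigma = 13.04 MPa


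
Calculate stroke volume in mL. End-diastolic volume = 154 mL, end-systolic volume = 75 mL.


SV = EDV - ESV
SV = 154 - 75
SV = 79 mL


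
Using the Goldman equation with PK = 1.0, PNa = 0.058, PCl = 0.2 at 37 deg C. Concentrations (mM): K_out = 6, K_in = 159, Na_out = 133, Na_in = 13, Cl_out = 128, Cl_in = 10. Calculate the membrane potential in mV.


Vm = (RT/F)*ln((PK*Ko + PNa*Nao + PCl*Cli)/(PK*Ki + PNa*Nai + PCl*Clo))
Numer = 15.714, Denom = 185.354
Vm = -65.95 mV


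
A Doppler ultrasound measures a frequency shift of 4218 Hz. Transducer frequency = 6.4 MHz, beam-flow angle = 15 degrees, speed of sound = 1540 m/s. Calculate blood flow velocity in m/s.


v = fd * c / (2 * f0 * cos(theta))
v = 4218 * 1540 / (2 * 6.4000e+06 * cos(15))
v = 0.5254 m/s


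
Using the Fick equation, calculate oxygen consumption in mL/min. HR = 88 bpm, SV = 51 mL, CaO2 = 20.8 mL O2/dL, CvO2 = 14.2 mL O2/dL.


CO = HR*SV = 88*51/1000 = 4.488 L/min
a-v O2 diff = 20.8 - 14.2 = 6.6 mL/dL
VO2 = CO * (CaO2-CvO2) * 10 dL/L
VO2 = 4.488 * 6.6 * 10
VO2 = 296.2 mL/min


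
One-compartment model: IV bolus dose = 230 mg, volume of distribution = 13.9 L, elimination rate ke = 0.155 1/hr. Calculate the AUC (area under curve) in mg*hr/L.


C0 = Dose/Vd = 230/13.9 = 16.5468 mg/L
AUC = C0/ke = 16.5468/0.155
AUC = 106.8 mg*hr/L


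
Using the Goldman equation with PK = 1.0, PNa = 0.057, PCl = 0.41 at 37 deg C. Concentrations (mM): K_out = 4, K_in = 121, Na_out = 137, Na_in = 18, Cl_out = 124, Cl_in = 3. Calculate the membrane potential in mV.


Vm = (RT/F)*ln((PK*Ko + PNa*Nao + PCl*Cli)/(PK*Ki + PNa*Nai + PCl*Clo))
Numer = 13.039, Denom = 172.866
Vm = -69.07 mV


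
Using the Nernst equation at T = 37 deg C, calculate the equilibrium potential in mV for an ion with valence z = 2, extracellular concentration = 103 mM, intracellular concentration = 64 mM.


E = (RT/(zF)) * ln(C_out/C_in)
T = 37 + 273.15 = 310.15 K
E = (8.314 * 310.15 / (2 * 96485)) * ln(103/64)
E = 6.359 mV


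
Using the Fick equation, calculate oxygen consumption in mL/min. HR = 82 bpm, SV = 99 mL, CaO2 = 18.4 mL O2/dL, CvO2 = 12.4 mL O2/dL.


CO = HR*SV = 82*99/1000 = 8.118 L/min
a-v O2 diff = 18.4 - 12.4 = 6 mL/dL
VO2 = CO * (CaO2-CvO2) * 10 dL/L
VO2 = 8.118 * 6 * 10
VO2 = 487.1 mL/min


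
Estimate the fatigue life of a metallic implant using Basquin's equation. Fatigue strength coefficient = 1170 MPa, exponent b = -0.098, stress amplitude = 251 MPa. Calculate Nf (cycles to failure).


sigma_a = sigma_f' * (2Nf)^b
2Nf = (sigma_a/sigma_f')^(1/b)
2Nf = (251/1170)^(1/-0.098)
2Nf = 6630594.2
Nf = 3.3153e+06


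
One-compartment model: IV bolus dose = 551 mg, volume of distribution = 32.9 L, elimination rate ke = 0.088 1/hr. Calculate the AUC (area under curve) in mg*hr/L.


C0 = Dose/Vd = 551/32.9 = 16.7477 mg/L
AUC = C0/ke = 16.7477/0.088
AUC = 190.3 mg*hr/L


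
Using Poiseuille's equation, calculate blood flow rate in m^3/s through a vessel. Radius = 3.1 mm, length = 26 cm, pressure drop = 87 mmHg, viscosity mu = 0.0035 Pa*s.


Q = pi*r^4*dP / (8*mu*L)
r = 0.0031 m, L = 0.26 m
dP = 87 mmHg = 11599.014 Pa
Q = 4.6226e-04 m^3/s


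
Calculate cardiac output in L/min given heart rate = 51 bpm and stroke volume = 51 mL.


CO = HR * SV
CO = 51 * 51 / 1000
CO = 2.601 L/min


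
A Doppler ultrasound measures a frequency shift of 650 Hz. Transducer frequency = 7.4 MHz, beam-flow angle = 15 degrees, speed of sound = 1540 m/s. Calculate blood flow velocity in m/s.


v = fd * c / (2 * f0 * cos(theta))
v = 650 * 1540 / (2 * 7.4000e+06 * cos(15))
v = 0.07002 m/s


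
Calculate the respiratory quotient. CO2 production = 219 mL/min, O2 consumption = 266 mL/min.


RQ = VCO2 / VO2
RQ = 219 / 266
RQ = 0.8233


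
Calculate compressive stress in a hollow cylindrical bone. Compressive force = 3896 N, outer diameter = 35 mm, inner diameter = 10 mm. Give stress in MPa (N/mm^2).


A = pi*(r_o^2 - r_i^2)
r_o = 17.5 mm, r_i = 5 mm
A = 883.573 mm^2
sigma = F/A = 3896 / 883.573
sigma = 4.409 MPa


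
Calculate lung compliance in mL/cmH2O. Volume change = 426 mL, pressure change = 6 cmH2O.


C = dV / dP
C = 426 / 6
C = 71 mL/cmH2O


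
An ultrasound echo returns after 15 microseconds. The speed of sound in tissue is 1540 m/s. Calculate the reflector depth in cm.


depth = c * t / 2
t = 15 us = 1.5000e-05 s
depth = 1540 * 1.5000e-05 / 2
depth = 0.01155 m = 1.155 cm


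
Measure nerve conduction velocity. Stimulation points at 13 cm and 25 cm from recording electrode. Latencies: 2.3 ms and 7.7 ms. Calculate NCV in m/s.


Distance = (25 - 13) / 100 = 0.12 m
dt = (7.7 - 2.3) / 1000 = 0.0054 s
NCV = dist / dt = 22.22 m/s


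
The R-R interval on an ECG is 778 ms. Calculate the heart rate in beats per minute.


HR = 60 / RR_interval(s)
RR = 778 ms = 0.778 s
HR = 60 / 0.778 = 77.12 bpm


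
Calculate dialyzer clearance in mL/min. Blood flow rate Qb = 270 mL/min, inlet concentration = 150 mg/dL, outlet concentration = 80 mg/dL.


K = Qb * (Cb_in - Cb_out) / Cb_in
K = 270 * (150 - 80) / 150
K = 126 mL/min


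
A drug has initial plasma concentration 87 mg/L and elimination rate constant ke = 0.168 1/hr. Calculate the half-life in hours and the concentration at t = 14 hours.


t_half = ln(2) / ke = 0.693147 / 0.168 = 4.126 hr
C(t) = C0 * exp(-ke*t) = 87 * exp(-0.168*14)
C(14) = 8.281 mg/L


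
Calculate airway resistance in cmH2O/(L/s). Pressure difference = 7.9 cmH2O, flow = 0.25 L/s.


R = dP / flow
R = 7.9 / 0.25
R = 31.6 cmH2O/(L/s)


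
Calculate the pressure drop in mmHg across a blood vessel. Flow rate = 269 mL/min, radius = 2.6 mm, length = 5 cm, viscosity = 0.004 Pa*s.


dP = 8*mu*L*Q / (pi*r^4)
Q = 269 mL/min = 4.48333e-06 m^3/s
dP = 49.9663 Pa = 49.9663 / 133.322 mmHg = 0.3748 mmHg


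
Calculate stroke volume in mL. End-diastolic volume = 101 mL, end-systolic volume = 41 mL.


SV = EDV - ESV
SV = 101 - 41
SV = 60 mL


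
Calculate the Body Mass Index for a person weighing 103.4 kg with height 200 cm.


BMI = weight / height^2
height = 200 cm = 2 m
BMI = 103.4 / 2^2
BMI = 25.85 kg/m^2


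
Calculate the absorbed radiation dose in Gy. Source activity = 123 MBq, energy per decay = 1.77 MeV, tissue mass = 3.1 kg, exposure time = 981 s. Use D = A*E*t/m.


A = 123 MBq = 1.2300e+08 Bq
E = 1.77 MeV = 2.83554e-13 J
D = A*E*t/m = 1.2300e+08*2.83554e-13*981/3.1
D = 0.01104 Gy


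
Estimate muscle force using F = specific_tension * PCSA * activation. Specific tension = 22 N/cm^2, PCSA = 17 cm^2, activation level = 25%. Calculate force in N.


F = sigma * PCSA * activation
F = 22 * 17 * 0.25
F = 93.5 N


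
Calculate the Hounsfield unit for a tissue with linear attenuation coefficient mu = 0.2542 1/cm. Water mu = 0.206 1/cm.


HU = ((mu_tissue - mu_water) / mu_water) * 1000
HU = ((0.2542 - 0.206) / 0.206) * 1000
HU = 234


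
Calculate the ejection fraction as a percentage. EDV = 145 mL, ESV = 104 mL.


SV = EDV - ESV = 145 - 104 = 41 mL
EF = SV/EDV * 100 = 41/145 * 100
EF = 28.28%


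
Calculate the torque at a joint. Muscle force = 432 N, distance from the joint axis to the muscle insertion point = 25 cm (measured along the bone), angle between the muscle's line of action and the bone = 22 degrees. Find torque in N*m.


Torque = F * d * sin(theta)   (moment arm = d*sin(theta))
d = 25 cm = 0.25 m
Torque = 432 * 0.25 * sin(22)
Torque = 40.46 N*m


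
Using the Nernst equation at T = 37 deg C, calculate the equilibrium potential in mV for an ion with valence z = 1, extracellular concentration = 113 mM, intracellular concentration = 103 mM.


E = (RT/(zF)) * ln(C_out/C_in)
T = 37 + 273.15 = 310.15 K
E = (8.314 * 310.15 / (1 * 96485)) * ln(113/103)
E = 2.476 mV


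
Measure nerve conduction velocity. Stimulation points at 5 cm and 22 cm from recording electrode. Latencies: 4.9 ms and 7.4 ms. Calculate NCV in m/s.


Distance = (22 - 5) / 100 = 0.17 m
dt = (7.4 - 4.9) / 1000 = 0.0025 s
NCV = dist / dt = 68 m/s


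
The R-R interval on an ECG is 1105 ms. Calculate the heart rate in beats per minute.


HR = 60 / RR_interval(s)
RR = 1105 ms = 1.105 s
HR = 60 / 1.105 = 54.3 bpm


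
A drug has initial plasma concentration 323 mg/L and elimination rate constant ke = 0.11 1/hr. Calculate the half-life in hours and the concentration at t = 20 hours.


t_half = ln(2) / ke = 0.693147 / 0.11 = 6.301 hr
C(t) = C0 * exp(-ke*t) = 323 * exp(-0.11*20)
C(20) = 35.79 mg/L


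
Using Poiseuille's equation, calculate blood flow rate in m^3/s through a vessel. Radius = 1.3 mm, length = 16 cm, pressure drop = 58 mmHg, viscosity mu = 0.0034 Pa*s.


Q = pi*r^4*dP / (8*mu*L)
r = 0.0013 m, L = 0.16 m
dP = 58 mmHg = 7732.676 Pa
Q = 1.5943e-05 m^3/s


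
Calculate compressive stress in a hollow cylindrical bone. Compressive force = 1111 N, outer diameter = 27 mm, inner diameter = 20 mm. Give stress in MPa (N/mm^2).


A = pi*(r_o^2 - r_i^2)
r_o = 13.5 mm, r_i = 10 mm
A = 258.396 mm^2
sigma = F/A = 1111 / 258.396
sigma = 4.3 MPa


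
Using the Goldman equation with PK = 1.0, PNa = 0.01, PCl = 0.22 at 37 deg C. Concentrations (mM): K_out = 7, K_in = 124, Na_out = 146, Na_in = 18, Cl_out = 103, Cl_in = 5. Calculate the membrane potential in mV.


Vm = (RT/F)*ln((PK*Ko + PNa*Nao + PCl*Cli)/(PK*Ki + PNa*Nai + PCl*Clo))
Numer = 9.56, Denom = 146.84
Vm = -73.01 mV


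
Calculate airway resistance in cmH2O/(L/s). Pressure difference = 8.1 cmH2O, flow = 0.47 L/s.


R = dP / flow
R = 8.1 / 0.47
R = 17.23 cmH2O/(L/s)


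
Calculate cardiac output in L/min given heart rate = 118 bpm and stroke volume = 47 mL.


CO = HR * SV
CO = 118 * 47 / 1000
CO = 5.546 L/min


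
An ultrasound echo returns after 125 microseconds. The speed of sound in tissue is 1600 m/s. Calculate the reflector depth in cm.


depth = c * t / 2
t = 125 us = 1.2500e-04 s
depth = 1600 * 1.2500e-04 / 2
depth = 0.1 m = 10 cm


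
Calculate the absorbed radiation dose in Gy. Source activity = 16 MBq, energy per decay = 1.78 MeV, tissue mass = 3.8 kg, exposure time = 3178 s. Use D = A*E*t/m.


A = 16 MBq = 1.6000e+07 Bq
E = 1.78 MeV = 2.85156e-13 J
D = A*E*t/m = 1.6000e+07*2.85156e-13*3178/3.8
D = 0.003816 Gy


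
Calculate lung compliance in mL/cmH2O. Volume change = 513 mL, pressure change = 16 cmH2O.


C = dV / dP
C = 513 / 16
C = 32.06 mL/cmH2O


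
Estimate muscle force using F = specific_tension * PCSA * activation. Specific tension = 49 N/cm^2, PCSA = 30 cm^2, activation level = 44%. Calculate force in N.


F = sigma * PCSA * activation
F = 49 * 30 * 0.44
F = 646.8 N


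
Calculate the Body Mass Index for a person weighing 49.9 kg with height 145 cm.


BMI = weight / height^2
height = 145 cm = 1.45 m
BMI = 49.9 / 1.45^2
BMI = 23.73 kg/m^2


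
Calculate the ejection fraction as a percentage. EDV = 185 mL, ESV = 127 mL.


SV = EDV - ESV = 185 - 127 = 58 mL
EF = SV/EDV * 100 = 58/185 * 100
EF = 31.35%


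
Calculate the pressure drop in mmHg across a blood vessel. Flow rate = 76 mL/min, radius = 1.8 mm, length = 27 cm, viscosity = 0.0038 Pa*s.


dP = 8*mu*L*Q / (pi*r^4)
Q = 76 mL/min = 1.26667e-06 m^3/s
dP = 315.254 Pa = 315.254 / 133.322 mmHg = 2.365 mmHg


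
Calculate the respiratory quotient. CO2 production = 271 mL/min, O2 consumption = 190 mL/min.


RQ = VCO2 / VO2
RQ = 271 / 190
RQ = 1.426


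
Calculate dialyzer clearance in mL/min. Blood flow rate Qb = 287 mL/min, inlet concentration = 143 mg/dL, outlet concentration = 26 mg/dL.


K = Qb * (Cb_in - Cb_out) / Cb_in
K = 287 * (143 - 26) / 143
K = 234.8 mL/min


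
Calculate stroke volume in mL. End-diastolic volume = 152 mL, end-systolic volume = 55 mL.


SV = EDV - ESV
SV = 152 - 55
SV = 97 mL


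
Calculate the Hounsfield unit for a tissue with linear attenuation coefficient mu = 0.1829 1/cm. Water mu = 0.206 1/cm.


HU = ((mu_tissue - mu_water) / mu_water) * 1000
HU = ((0.1829 - 0.206) / 0.206) * 1000
HU = -112.1


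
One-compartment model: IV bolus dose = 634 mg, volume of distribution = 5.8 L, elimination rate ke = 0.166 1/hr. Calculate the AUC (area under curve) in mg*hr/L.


C0 = Dose/Vd = 634/5.8 = 109.31 mg/L
AUC = C0/ke = 109.31/0.166
AUC = 658.5 mg*hr/L


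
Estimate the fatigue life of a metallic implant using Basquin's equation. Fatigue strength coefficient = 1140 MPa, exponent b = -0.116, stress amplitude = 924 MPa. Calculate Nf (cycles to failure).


sigma_a = sigma_f' * (2Nf)^b
2Nf = (sigma_a/sigma_f')^(1/b)
2Nf = (924/1140)^(1/-0.116)
2Nf = 6.1163221
Nf = 3.058


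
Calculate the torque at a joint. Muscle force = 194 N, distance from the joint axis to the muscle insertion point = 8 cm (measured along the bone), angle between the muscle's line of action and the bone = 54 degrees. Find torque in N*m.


Torque = F * d * sin(theta)   (moment arm = d*sin(theta))
d = 8 cm = 0.08 m
Torque = 194 * 0.08 * sin(54)
Torque = 12.56 N*m


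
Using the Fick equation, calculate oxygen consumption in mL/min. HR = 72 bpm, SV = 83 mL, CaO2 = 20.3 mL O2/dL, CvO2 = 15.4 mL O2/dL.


CO = HR*SV = 72*83/1000 = 5.976 L/min
a-v O2 diff = 20.3 - 15.4 = 4.9 mL/dL
VO2 = CO * (CaO2-CvO2) * 10 dL/L
VO2 = 5.976 * 4.9 * 10
VO2 = 292.8 mL/min


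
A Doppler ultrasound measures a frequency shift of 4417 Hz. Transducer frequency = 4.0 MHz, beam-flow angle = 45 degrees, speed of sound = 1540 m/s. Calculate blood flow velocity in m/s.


v = fd * c / (2 * f0 * cos(theta))
v = 4417 * 1540 / (2 * 4.0000e+06 * cos(45))
v = 1.202 m/s


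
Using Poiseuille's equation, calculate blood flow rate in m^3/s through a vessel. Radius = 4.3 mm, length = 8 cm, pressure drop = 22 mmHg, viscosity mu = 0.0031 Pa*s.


Q = pi*r^4*dP / (8*mu*L)
r = 0.0043 m, L = 0.08 m
dP = 22 mmHg = 2933.084 Pa
Q = 0.001588 m^3/s


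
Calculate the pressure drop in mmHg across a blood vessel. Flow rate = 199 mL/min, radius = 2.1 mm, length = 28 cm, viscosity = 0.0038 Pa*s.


dP = 8*mu*L*Q / (pi*r^4)
Q = 199 mL/min = 3.31667e-06 m^3/s
dP = 462.069 Pa = 462.069 / 133.322 mmHg = 3.466 mmHg


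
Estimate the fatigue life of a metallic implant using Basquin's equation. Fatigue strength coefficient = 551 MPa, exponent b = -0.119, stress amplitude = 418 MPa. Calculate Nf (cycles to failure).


sigma_a = sigma_f' * (2Nf)^b
2Nf = (sigma_a/sigma_f')^(1/b)
2Nf = (418/551)^(1/-0.119)
2Nf = 10.190511
Nf = 5.095


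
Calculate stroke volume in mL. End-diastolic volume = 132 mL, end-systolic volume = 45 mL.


SV = EDV - ESV
SV = 132 - 45
SV = 87 mL


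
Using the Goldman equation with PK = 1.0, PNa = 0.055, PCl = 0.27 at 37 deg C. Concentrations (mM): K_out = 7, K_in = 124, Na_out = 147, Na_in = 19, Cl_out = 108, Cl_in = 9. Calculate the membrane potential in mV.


Vm = (RT/F)*ln((PK*Ko + PNa*Nao + PCl*Cli)/(PK*Ki + PNa*Nai + PCl*Clo))
Numer = 17.515, Denom = 154.205
Vm = -58.13 mV


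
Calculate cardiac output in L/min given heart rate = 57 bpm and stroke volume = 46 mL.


CO = HR * SV
CO = 57 * 46 / 1000
CO = 2.622 L/min


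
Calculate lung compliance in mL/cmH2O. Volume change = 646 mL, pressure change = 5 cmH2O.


C = dV / dP
C = 646 / 5
C = 129.2 mL/cmH2O


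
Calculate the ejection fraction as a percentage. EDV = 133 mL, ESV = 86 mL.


SV = EDV - ESV = 133 - 86 = 47 mL
EF = SV/EDV * 100 = 47/133 * 100
EF = 35.34%


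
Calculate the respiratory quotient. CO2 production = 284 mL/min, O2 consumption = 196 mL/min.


RQ = VCO2 / VO2
RQ = 284 / 196
RQ = 1.449


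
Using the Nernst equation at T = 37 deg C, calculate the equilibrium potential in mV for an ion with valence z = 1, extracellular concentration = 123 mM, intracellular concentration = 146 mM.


E = (RT/(zF)) * ln(C_out/C_in)
T = 37 + 273.15 = 310.15 K
E = (8.314 * 310.15 / (1 * 96485)) * ln(123/146)
E = -4.581 mV
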